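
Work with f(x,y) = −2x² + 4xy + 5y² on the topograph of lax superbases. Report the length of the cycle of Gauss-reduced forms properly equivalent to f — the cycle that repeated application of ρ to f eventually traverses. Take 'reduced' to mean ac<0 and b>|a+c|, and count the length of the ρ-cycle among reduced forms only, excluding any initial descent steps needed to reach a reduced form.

D = 56, ⌊√D⌋ = 7
river: ρ → (5,6,-1)
river: ρ → (-1,6,5)
river: ρ → (5,4,-2)
river: ρ → (-2,4,5)
ρ-cycle length = 4 (tail of 0 descent steps not counted)

4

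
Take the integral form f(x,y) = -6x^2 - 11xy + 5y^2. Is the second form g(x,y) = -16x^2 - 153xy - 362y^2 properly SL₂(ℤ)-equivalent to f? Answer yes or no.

D₁ = 241, D₂ = 241
river cycle of f (length 38): (5, 11, -6), (-6, 13, 3), (3, 11, -10), (-10, 9, 4), (4, 15, -1), (-1, 15, 4), (4, 9, -10), (-10, 11, 3), (3, 13, -6), (-6, 11, 5), … (28 more)
river cycle of g (length 38): (3, 11, -10), (-10, 9, 4), (4, 15, -1), (-1, 15, 4), (4, 9, -10), (-10, 11, 3), (3, 13, -6), (-6, 11, 5), (5, 9, -8), (-8, 7, 6), … (28 more)
cycles coincide ⇒ equivalent

yes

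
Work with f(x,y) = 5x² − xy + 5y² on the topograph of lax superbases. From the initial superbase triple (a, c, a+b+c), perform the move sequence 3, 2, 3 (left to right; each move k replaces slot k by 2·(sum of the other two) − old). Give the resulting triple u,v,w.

start (5,5,9) = (f(1,0),f(0,1),f(1,1))
replace slot 3: 2·(5+5) − 9 = 11 → (5,5,11)
replace slot 2: 2·(5+11) − 5 = 27 → (5,27,11)
replace slot 3: 2·(5+27) − 11 = 53 → (5,27,53)

5,27,53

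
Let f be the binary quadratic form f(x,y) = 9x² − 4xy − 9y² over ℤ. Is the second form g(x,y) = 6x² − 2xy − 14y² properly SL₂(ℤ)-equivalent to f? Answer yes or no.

D₁ = 340, D₂ = 340
river cycle of f (length 10): (-9, 4, 9), (9, 14, -4), (-4, 18, 1), (1, 18, -4), (-4, 14, 9), (9, 4, -9), (-9, 14, 4), (4, 18, -1), (-1, 18, 4), (4, 14, -9)
river cycle of g (length 6): (6, 10, -10), (-10, 10, 6), (6, 14, -6), (-6, 10, 10), (10, 10, -6), (-6, 14, 6)
cycles differ ⇒ inequivalent

no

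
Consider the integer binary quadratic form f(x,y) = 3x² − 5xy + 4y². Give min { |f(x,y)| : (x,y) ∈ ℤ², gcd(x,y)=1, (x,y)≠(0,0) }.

translate: b→1 (≡-5 mod 6), so (3,-5,4)→(3,1,2)
flip: (3,1,2)→(2,-1,3)
reduced (well bottom): (2,-1,3) with a≤c, −a<b≤a
well minimum = a = 2

2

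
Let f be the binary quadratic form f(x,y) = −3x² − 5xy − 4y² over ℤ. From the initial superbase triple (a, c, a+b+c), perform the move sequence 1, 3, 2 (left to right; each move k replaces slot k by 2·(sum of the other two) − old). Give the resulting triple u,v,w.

start (-3,-4,-12) = (f(1,0),f(0,1),f(1,1))
replace slot 1: 2·((-4)+(-12)) − (-3) = -29 → (-29,-4,-12)
replace slot 3: 2·((-29)+(-4)) − (-12) = -54 → (-29,-4,-54)
replace slot 2: 2·((-29)+(-54)) − (-4) = -162 → (-29,-162,-54)

-29,-162,-54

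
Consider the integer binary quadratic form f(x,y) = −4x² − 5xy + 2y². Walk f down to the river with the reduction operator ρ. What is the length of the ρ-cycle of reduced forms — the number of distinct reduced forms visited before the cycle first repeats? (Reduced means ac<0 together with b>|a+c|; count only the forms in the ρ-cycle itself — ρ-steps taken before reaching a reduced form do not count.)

D = 57, ⌊√D⌋ = 7
descent: ρ → (2,5,-4)  [lands on river]
river: ρ → (-4,3,3)
river: ρ → (3,3,-4)
river: ρ → (-4,5,2)
river: ρ → (2,7,-1)
river: ρ → (-1,7,2)
ρ-cycle length = 6 (tail of 1 descent step not counted)

6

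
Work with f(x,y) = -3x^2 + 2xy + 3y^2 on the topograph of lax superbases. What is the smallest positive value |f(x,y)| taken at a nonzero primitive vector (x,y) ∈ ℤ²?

river: ρ → (3,4,-2)
river: ρ → (-2,4,3)
river: ρ → (3,2,-3)
river: ρ → (-3,4,2)
river: ρ → (2,4,-3)
river: ρ → (-3,2,3)
closes: descent 0, river 6
min |a| on river = 2

2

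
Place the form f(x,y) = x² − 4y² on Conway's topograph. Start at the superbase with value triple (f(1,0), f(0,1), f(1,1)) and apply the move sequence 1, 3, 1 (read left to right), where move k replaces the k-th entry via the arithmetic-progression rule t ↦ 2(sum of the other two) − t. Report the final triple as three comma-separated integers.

start (1,-4,-3) = (f(1,0),f(0,1),f(1,1))
replace slot 1: 2·((-4)+(-3)) − 1 = -15 → (-15,-4,-3)
replace slot 3: 2·((-15)+(-4)) − (-3) = -35 → (-15,-4,-35)
replace slot 1: 2·((-4)+(-35)) − (-15) = -63 → (-63,-4,-35)

-63,-4,-35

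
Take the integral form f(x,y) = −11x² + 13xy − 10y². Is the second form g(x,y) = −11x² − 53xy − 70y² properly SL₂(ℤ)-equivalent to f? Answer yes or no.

D₁ = -271, D₂ = -271
f is negative-definite; reduce −f:
−f: translate: b→9 (≡-13 mod 22), so (11,-13,10)→(11,9,8)
−f: flip: (11,9,8)→(8,-9,11)
−f: translate: b→7 (≡-9 mod 16), so (8,-9,11)→(8,7,10)
−f: reduced (well bottom): (8,7,10) with a≤c, −a<b≤a
flip sign back: reduced form of f is (-8,-7,-10)
g is negative-definite; reduce −g:
−g: translate: b→9 (≡53 mod 22), so (11,53,70)→(11,9,8)
−g: flip: (11,9,8)→(8,-9,11)
−g: translate: b→7 (≡-9 mod 16), so (8,-9,11)→(8,7,10)
−g: reduced (well bottom): (8,7,10) with a≤c, −a<b≤a
flip sign back: reduced form of g is (-8,-7,-10)
reduced forms (-8, -7, -10) vs (-8, -7, -10) ⇒ equivalent

yes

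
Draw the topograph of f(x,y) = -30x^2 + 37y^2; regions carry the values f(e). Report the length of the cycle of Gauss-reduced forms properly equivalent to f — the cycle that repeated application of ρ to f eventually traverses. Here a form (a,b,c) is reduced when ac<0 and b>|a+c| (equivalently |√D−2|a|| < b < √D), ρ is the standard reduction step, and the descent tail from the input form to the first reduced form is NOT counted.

D = 4440, ⌊√D⌋ = 66
descent: ρ → (37,0,-30)
descent: ρ → (-30,60,7)  [lands on river]
river: ρ → (7,66,-3)
river: ρ → (-3,66,7)
river: ρ → (7,60,-30)
ρ-cycle length = 4 (tail of 2 descent steps not counted)

4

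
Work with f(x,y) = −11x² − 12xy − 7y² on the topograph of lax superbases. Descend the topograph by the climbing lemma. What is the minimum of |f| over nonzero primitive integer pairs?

translate: b→-10 (≡12 mod 22), so (11,12,7)→(11,-10,6)
flip: (11,-10,6)→(6,10,11)
translate: b→-2 (≡10 mod 12), so (6,10,11)→(6,-2,7)
reduced (well bottom): (6,-2,7) with a≤c, −a<b≤a
well minimum |f| = |-6| = 6 (negative-definite)

6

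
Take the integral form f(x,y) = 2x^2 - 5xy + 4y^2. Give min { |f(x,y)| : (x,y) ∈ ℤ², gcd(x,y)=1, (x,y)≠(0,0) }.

translate: b→-1 (≡-5 mod 4), so (2,-5,4)→(2,-1,1)
flip: (2,-1,1)→(1,1,2)
reduced (well bottom): (1,1,2) with a≤c, −a<b≤a
well minimum = a = 1

1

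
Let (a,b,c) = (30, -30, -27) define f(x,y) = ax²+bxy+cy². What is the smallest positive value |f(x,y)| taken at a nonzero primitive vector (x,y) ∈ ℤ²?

descent: ρ → (-27,30,30)  [lands on river]
river: ρ → (30,30,-27)
river: ρ → (-27,24,33)
river: ρ → (33,42,-18)
river: ρ → (-18,30,45)
river: ρ → (45,60,-3)
river: ρ → (-3,60,45)
river: ρ → (45,30,-18)
river: ρ → (-18,42,33)
river: ρ → (33,24,-27)
closes: descent 1, river 10
min |a| on river = 3

3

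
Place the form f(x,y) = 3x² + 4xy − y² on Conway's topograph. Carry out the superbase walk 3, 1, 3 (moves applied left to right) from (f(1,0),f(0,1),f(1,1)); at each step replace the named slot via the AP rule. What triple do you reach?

start (3,-1,6) = (f(1,0),f(0,1),f(1,1))
replace slot 3: 2·(3+(-1)) − 6 = -2 → (3,-1,-2)
replace slot 1: 2·((-1)+(-2)) − 3 = -9 → (-9,-1,-2)
replace slot 3: 2·((-9)+(-1)) − (-2) = -18 → (-9,-1,-18)

-9,-1,-18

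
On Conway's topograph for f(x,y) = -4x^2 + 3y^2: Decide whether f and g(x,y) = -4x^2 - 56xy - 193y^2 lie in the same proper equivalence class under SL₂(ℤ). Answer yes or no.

D₁ = 48, D₂ = 48
river cycle of f (length 2): (3, 6, -1), (-1, 6, 3)
river cycle of g (length 2): (3, 6, -1), (-1, 6, 3)
cycles coincide ⇒ equivalent

yes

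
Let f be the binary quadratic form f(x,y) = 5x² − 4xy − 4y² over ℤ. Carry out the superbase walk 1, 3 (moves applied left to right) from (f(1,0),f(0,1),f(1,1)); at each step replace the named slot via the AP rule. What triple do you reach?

start (5,-4,-3) = (f(1,0),f(0,1),f(1,1))
replace slot 1: 2·((-4)+(-3)) − 5 = -19 → (-19,-4,-3)
replace slot 3: 2·((-19)+(-4)) − (-3) = -43 → (-19,-4,-43)

-19,-4,-43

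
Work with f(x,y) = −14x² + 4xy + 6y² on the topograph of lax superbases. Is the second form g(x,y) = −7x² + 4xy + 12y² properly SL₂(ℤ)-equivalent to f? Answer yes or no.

D₁ = 352, D₂ = 352
river cycle of f (length 6): (6, 8, -12), (-12, 16, 2), (2, 16, -12), (-12, 8, 6), (6, 16, -4), (-4, 16, 6)
river cycle of g (length 6): (-7, 18, 1), (1, 18, -7), (-7, 10, 9), (9, 8, -8), (-8, 8, 9), (9, 10, -7)
cycles differ ⇒ inequivalent

no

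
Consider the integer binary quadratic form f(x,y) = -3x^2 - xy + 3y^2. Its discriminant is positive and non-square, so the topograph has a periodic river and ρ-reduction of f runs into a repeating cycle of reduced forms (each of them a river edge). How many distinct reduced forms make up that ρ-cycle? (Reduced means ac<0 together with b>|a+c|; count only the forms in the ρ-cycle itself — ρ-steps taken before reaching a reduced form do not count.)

D = 37, ⌊√D⌋ = 6
descent: ρ → (3,1,-3)  [lands on river]
river: ρ → (-3,5,1)
river: ρ → (1,5,-3)
river: ρ → (-3,1,3)
river: ρ → (3,5,-1)
river: ρ → (-1,5,3)
ρ-cycle length = 6 (tail of 1 descent step not counted)

6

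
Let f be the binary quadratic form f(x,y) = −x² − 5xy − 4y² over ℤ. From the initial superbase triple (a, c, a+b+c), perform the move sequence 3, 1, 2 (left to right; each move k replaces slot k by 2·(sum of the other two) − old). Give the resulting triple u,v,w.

start (-1,-4,-10) = (f(1,0),f(0,1),f(1,1))
replace slot 3: 2·((-1)+(-4)) − (-10) = 0 → (-1,-4,0)
replace slot 1: 2·((-4)+0) − (-1) = -7 → (-7,-4,0)
replace slot 2: 2·((-7)+0) − (-4) = -10 → (-7,-10,0)

-7,-10,0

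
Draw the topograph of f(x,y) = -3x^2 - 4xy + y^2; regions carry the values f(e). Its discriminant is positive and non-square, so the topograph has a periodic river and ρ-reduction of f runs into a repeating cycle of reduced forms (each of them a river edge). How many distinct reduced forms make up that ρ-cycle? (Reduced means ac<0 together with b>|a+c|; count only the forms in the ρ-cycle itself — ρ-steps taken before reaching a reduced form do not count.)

D = 28, ⌊√D⌋ = 5
descent: ρ → (1,4,-3)  [lands on river]
river: ρ → (-3,2,2)
river: ρ → (2,2,-3)
river: ρ → (-3,4,1)
ρ-cycle length = 4 (tail of 1 descent step not counted)

4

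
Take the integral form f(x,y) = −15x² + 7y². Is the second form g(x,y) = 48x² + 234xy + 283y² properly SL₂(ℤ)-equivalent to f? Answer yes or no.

D₁ = 420, D₂ = 420
river cycle of f (length 4): (7, 14, -8), (-8, 18, 3), (3, 18, -8), (-8, 14, 7)
river cycle of g (length 4): (7, 14, -8), (-8, 18, 3), (3, 18, -8), (-8, 14, 7)
cycles coincide ⇒ equivalent

yes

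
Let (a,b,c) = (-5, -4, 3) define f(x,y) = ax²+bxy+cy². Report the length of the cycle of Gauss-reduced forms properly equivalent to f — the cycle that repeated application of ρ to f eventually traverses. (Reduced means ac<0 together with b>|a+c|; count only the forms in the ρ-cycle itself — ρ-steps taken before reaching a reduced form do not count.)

D = 76, ⌊√D⌋ = 8
descent: ρ → (3,4,-5)  [lands on river]
river: ρ → (-5,6,2)
river: ρ → (2,6,-5)
river: ρ → (-5,4,3)
river: ρ → (3,8,-1)
river: ρ → (-1,8,3)
ρ-cycle length = 6 (tail of 1 descent step not counted)

6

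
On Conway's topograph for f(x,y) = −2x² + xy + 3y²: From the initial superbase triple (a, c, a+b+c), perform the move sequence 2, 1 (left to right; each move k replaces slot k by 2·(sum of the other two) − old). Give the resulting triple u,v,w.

start (-2,3,2) = (f(1,0),f(0,1),f(1,1))
replace slot 2: 2·((-2)+2) − 3 = -3 → (-2,-3,2)
replace slot 1: 2·((-3)+2) − (-2) = 0 → (0,-3,2)

0,-3,2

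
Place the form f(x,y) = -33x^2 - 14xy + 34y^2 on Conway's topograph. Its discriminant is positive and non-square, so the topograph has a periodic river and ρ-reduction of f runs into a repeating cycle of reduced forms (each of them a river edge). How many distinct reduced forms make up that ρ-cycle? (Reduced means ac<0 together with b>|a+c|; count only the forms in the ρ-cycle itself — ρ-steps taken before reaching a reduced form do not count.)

D = 4684, ⌊√D⌋ = 68
descent: ρ → (34,14,-33)  [lands on river]
river: ρ → (-33,52,15)
river: ρ → (15,68,-1)
river: ρ → (-1,68,15)
river: ρ → (15,52,-33)
river: ρ → (-33,14,34)
river: ρ → (34,54,-13)
river: ρ → (-13,50,42)
river: ρ → (42,34,-21)
river: ρ → (-21,50,26)
river: ρ → (26,54,-17)
river: ρ → (-17,48,35)
river: ρ → (35,22,-30)
river: ρ → (-30,38,27)
river: ρ → (27,16,-41)
river: ρ → (-41,66,2)
river: ρ → (2,66,-41)
river: ρ → (-41,16,27)
river: ρ → (27,38,-30)
river: ρ → (-30,22,35)
river: ρ → (35,48,-17)
river: ρ → (-17,54,26)
river: ρ → (26,50,-21)
river: ρ → (-21,34,42)
river: ρ → (42,50,-13)
river: ρ → (-13,54,34)
ρ-cycle length = 26 (tail of 1 descent step not counted)

26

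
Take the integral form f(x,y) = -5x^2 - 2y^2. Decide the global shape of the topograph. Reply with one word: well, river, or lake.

D = b²−4ac = 0² − 4·(-5)·(-2) = -40
D < 0 ⇒ definite ⇒ every region one sign ⇒ single well

well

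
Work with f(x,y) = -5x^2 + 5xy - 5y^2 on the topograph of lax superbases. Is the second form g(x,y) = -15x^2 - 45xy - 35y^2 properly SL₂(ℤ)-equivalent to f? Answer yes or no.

D₁ = -75, D₂ = -75
f is negative-definite; reduce −f:
−f: translate: b→5 (≡-5 mod 10), so (5,-5,5)→(5,5,5)
−f: reduced (well bottom): (5,5,5) with a≤c, −a<b≤a
flip sign back: reduced form of f is (-5,-5,-5)
g is negative-definite; reduce −g:
−g: translate: b→15 (≡45 mod 30), so (15,45,35)→(15,15,5)
−g: flip: (15,15,5)→(5,-15,15)
−g: translate: b→5 (≡-15 mod 10), so (5,-15,15)→(5,5,5)
−g: reduced (well bottom): (5,5,5) with a≤c, −a<b≤a
flip sign back: reduced form of g is (-5,-5,-5)
reduced forms (-5, -5, -5) vs (-5, -5, -5) ⇒ equivalent

yes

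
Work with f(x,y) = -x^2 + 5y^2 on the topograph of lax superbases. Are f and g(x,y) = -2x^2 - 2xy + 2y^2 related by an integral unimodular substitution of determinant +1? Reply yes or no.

D₁ = 20, D₂ = 20
river cycle of f (length 2): (-1, 4, 1), (1, 4, -1)
river cycle of g (length 2): (2, 2, -2), (-2, 2, 2)
cycles differ ⇒ inequivalent

no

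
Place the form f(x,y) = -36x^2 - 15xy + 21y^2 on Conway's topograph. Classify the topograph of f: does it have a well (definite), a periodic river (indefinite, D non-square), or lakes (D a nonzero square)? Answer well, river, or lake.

D = b²−4ac = (-15)² − 4·(-36)·21 = 3249
D = 57² is a perfect square ⇒ form factors over ℤ ⇒ lakes

lake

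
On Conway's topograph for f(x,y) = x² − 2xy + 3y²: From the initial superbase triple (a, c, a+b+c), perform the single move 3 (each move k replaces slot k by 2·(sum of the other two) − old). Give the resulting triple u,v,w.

start (1,3,2) = (f(1,0),f(0,1),f(1,1))
replace slot 3: 2·(1+3) − 2 = 6 → (1,3,6)

1,3,6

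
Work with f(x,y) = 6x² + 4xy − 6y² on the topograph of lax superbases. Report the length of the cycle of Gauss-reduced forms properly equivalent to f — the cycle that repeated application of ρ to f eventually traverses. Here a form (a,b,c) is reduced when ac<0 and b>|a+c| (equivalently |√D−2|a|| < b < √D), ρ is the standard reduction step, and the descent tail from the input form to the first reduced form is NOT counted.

D = 160, ⌊√D⌋ = 12
river: ρ → (-6,8,4)
river: ρ → (4,8,-6)
river: ρ → (-6,4,6)
river: ρ → (6,8,-4)
river: ρ → (-4,8,6)
river: ρ → (6,4,-6)
ρ-cycle length = 6 (tail of 0 descent steps not counted)

6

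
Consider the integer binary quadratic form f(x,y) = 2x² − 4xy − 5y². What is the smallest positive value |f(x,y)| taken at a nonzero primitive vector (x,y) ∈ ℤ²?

descent: ρ → (-5,4,2)  [lands on river]
river: ρ → (2,4,-5)
river: ρ → (-5,6,1)
river: ρ → (1,6,-5)
closes: descent 1, river 4
min |a| on river = 1

1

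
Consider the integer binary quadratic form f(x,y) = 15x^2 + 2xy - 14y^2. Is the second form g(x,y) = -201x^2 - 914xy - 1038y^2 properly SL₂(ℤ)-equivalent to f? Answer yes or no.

D₁ = 844, D₂ = 844
river cycle of f (length 26): (-14, 26, 3), (3, 28, -5), (-5, 22, 18), (18, 14, -9), (-9, 22, 10), (10, 18, -13), (-13, 8, 15), (15, 22, -6), (-6, 26, 7), (7, 16, -21), … (16 more)
river cycle of g (length 26): (-14, 26, 3), (3, 28, -5), (-5, 22, 18), (18, 14, -9), (-9, 22, 10), (10, 18, -13), (-13, 8, 15), (15, 22, -6), (-6, 26, 7), (7, 16, -21), … (16 more)
cycles coincide ⇒ equivalent

yes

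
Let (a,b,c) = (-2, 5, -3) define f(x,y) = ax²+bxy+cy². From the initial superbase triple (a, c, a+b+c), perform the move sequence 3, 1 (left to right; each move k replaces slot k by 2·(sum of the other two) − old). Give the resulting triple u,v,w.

start (-2,-3,0) = (f(1,0),f(0,1),f(1,1))
replace slot 3: 2·((-2)+(-3)) − 0 = -10 → (-2,-3,-10)
replace slot 1: 2·((-3)+(-10)) − (-2) = -24 → (-24,-3,-10)

-24,-3,-10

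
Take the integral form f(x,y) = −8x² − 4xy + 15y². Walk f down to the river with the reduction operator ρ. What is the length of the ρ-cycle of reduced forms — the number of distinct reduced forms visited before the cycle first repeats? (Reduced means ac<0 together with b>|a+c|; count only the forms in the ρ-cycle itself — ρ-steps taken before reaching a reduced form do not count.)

D = 496, ⌊√D⌋ = 22
descent: ρ → (15,4,-8)
descent: ρ → (-8,12,11)  [lands on river]
river: ρ → (11,10,-9)
river: ρ → (-9,8,12)
river: ρ → (12,16,-5)
river: ρ → (-5,14,15)
river: ρ → (15,16,-4)
river: ρ → (-4,16,15)
river: ρ → (15,14,-5)
river: ρ → (-5,16,12)
river: ρ → (12,8,-9)
river: ρ → (-9,10,11)
river: ρ → (11,12,-8)
river: ρ → (-8,20,3)
river: ρ → (3,22,-1)
river: ρ → (-1,22,3)
river: ρ → (3,20,-8)
ρ-cycle length = 16 (tail of 2 descent steps not counted)

16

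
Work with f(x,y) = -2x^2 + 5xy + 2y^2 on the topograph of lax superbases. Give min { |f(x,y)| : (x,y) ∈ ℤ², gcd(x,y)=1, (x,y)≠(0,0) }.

river: ρ → (2,3,-4)
river: ρ → (-4,5,1)
river: ρ → (1,5,-4)
river: ρ → (-4,3,2)
river: ρ → (2,5,-2)
river: ρ → (-2,3,4)
river: ρ → (4,5,-1)
river: ρ → (-1,5,4)
river: ρ → (4,3,-2)
river: ρ → (-2,5,2)
closes: descent 0, river 10
min |a| on river = 1

1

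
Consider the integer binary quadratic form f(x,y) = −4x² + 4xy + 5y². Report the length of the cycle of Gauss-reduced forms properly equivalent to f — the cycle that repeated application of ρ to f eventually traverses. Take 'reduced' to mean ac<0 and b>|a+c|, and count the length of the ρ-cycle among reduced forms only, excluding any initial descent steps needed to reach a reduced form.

D = 96, ⌊√D⌋ = 9
river: ρ → (5,6,-3)
river: ρ → (-3,6,5)
river: ρ → (5,4,-4)
river: ρ → (-4,4,5)
ρ-cycle length = 4 (tail of 0 descent steps not counted)

4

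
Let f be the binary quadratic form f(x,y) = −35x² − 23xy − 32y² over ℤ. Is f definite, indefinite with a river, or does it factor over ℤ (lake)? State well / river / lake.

D = b²−4ac = (-23)² − 4·(-35)·(-32) = -3951
D < 0 ⇒ definite ⇒ every region one sign ⇒ single well

well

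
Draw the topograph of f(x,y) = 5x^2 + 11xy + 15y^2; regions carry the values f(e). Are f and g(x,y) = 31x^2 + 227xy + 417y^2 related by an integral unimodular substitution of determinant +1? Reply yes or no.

D₁ = -179, D₂ = -179
f: translate: b→1 (≡11 mod 10), so (5,11,15)→(5,1,9)
f: reduced (well bottom): (5,1,9) with a≤c, −a<b≤a
g: translate: b→-21 (≡227 mod 62), so (31,227,417)→(31,-21,5)
g: flip: (31,-21,5)→(5,21,31)
g: translate: b→1 (≡21 mod 10), so (5,21,31)→(5,1,9)
g: reduced (well bottom): (5,1,9) with a≤c, −a<b≤a
reduced forms (5, 1, 9) vs (5, 1, 9) ⇒ equivalent

yes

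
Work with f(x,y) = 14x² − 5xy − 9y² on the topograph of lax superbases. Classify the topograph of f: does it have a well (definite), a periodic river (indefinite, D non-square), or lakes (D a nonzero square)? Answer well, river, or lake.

D = b²−4ac = (-5)² − 4·14·(-9) = 529
D = 23² is a perfect square ⇒ form factors over ℤ ⇒ lakes

lake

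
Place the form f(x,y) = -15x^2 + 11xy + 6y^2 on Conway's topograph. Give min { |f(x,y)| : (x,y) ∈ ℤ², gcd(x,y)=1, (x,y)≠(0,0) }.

river: ρ → (6,13,-13)
river: ρ → (-13,13,6)
river: ρ → (6,11,-15)
river: ρ → (-15,19,2)
river: ρ → (2,21,-5)
river: ρ → (-5,19,6)
river: ρ → (6,17,-8)
river: ρ → (-8,15,8)
river: ρ → (8,17,-6)
river: ρ → (-6,19,5)
river: ρ → (5,21,-2)
river: ρ → (-2,19,15)
river: ρ → (15,11,-6)
river: ρ → (-6,13,13)
river: ρ → (13,13,-6)
river: ρ → (-6,11,15)
river: ρ → (15,19,-2)
river: ρ → (-2,21,5)
river: ρ → (5,19,-6)
river: ρ → (-6,17,8)
river: ρ → (8,15,-8)
river: ρ → (-8,17,6)
river: ρ → (6,19,-5)
river: ρ → (-5,21,2)
river: ρ → (2,19,-15)
river: ρ → (-15,11,6)
closes: descent 0, river 26
min |a| on river = 2

2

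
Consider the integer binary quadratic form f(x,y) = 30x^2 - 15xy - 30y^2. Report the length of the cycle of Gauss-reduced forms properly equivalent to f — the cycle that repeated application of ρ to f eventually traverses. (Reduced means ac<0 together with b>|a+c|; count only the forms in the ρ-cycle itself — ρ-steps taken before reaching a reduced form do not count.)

D = 3825, ⌊√D⌋ = 61
descent: ρ → (-30,15,30)  [lands on river]
river: ρ → (30,45,-15)
river: ρ → (-15,45,30)
river: ρ → (30,15,-30)
river: ρ → (-30,45,15)
river: ρ → (15,45,-30)
ρ-cycle length = 6 (tail of 1 descent step not counted)

6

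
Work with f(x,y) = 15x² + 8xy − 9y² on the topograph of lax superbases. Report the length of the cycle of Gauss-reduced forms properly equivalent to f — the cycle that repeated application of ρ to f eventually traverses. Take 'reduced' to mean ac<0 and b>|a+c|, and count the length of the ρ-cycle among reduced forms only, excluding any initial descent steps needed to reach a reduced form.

D = 604, ⌊√D⌋ = 24
river: ρ → (-9,10,14)
river: ρ → (14,18,-5)
river: ρ → (-5,22,6)
river: ρ → (6,14,-17)
river: ρ → (-17,20,3)
river: ρ → (3,22,-10)
river: ρ → (-10,18,7)
river: ρ → (7,24,-1)
river: ρ → (-1,24,7)
river: ρ → (7,18,-10)
river: ρ → (-10,22,3)
river: ρ → (3,20,-17)
river: ρ → (-17,14,6)
river: ρ → (6,22,-5)
river: ρ → (-5,18,14)
river: ρ → (14,10,-9)
river: ρ → (-9,8,15)
river: ρ → (15,22,-2)
river: ρ → (-2,22,15)
river: ρ → (15,8,-9)
ρ-cycle length = 20 (tail of 0 descent steps not counted)

20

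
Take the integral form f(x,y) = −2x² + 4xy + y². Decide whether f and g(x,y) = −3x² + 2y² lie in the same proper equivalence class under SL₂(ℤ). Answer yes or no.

D₁ = 24, D₂ = 24
river cycle of f (length 2): (1, 4, -2), (-2, 4, 1)
river cycle of g (length 2): (2, 4, -1), (-1, 4, 2)
cycles differ ⇒ inequivalent

no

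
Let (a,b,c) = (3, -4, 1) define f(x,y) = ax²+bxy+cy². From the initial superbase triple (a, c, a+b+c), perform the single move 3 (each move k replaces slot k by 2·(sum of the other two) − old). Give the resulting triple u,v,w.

start (3,1,0) = (f(1,0),f(0,1),f(1,1))
replace slot 3: 2·(3+1) − 0 = 8 → (3,1,8)

3,1,8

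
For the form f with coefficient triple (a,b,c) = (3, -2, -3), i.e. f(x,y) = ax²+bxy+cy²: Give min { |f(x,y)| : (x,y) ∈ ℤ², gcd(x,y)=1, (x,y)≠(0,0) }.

descent: ρ → (-3,2,3)  [lands on river]
river: ρ → (3,4,-2)
river: ρ → (-2,4,3)
river: ρ → (3,2,-3)
river: ρ → (-3,4,2)
river: ρ → (2,4,-3)
closes: descent 1, river 6
min |a| on river = 2

2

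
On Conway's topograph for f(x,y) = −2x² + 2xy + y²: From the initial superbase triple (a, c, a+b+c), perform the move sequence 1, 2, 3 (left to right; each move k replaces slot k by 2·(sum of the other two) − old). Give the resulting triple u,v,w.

start (-2,1,1) = (f(1,0),f(0,1),f(1,1))
replace slot 1: 2·(1+1) − (-2) = 6 → (6,1,1)
replace slot 2: 2·(6+1) − 1 = 13 → (6,13,1)
replace slot 3: 2·(6+13) − 1 = 37 → (6,13,37)

6,13,37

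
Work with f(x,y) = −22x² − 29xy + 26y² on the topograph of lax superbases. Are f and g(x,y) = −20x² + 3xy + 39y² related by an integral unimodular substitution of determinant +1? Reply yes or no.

D₁ = 3129, D₂ = 3129
river cycle of f (length 10): (26, 29, -22), (-22, 15, 33), (33, 51, -4), (-4, 53, 20), (20, 27, -30), (-30, 33, 17), (17, 35, -28), (-28, 21, 24), (24, 27, -25), (-25, 23, 26)
river cycle of g (length 6): (-20, 43, 16), (16, 53, -5), (-5, 47, 46), (46, 45, -6), (-6, 51, 22), (22, 37, -20)
cycles differ ⇒ inequivalent

no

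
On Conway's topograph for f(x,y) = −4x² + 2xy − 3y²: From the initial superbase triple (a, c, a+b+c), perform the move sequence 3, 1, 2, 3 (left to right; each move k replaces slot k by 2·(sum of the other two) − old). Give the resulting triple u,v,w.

start (-4,-3,-5) = (f(1,0),f(0,1),f(1,1))
replace slot 3: 2·((-4)+(-3)) − (-5) = -9 → (-4,-3,-9)
replace slot 1: 2·((-3)+(-9)) − (-4) = -20 → (-20,-3,-9)
replace slot 2: 2·((-20)+(-9)) − (-3) = -55 → (-20,-55,-9)
replace slot 3: 2·((-20)+(-55)) − (-9) = -141 → (-20,-55,-141)

-20,-55,-141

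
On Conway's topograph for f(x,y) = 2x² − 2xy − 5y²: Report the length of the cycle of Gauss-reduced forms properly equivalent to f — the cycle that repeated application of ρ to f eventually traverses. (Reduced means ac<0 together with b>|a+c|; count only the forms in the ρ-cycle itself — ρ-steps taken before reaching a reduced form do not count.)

D = 44, ⌊√D⌋ = 6
descent: ρ → (-5,2,2)
descent: ρ → (2,6,-1)  [lands on river]
river: ρ → (-1,6,2)
ρ-cycle length = 2 (tail of 2 descent steps not counted)

2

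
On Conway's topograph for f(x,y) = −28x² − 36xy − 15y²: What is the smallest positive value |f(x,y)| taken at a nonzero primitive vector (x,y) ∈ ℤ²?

translate: b→-20 (≡36 mod 56), so (28,36,15)→(28,-20,7)
flip: (28,-20,7)→(7,20,28)
translate: b→6 (≡20 mod 14), so (7,20,28)→(7,6,15)
reduced (well bottom): (7,6,15) with a≤c, −a<b≤a
well minimum |f| = |-7| = 7 (negative-definite)

7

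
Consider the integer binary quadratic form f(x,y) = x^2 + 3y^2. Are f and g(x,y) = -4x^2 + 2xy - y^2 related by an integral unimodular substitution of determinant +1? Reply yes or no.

D₁ = -12, D₂ = -12
f: reduced (well bottom): (1,0,3) with a≤c, −a<b≤a
g is negative-definite; reduce −g:
−g: flip: (4,-2,1)→(1,2,4)
−g: translate: b→0 (≡2 mod 2), so (1,2,4)→(1,0,3)
−g: reduced (well bottom): (1,0,3) with a≤c, −a<b≤a
flip sign back: reduced form of g is (-1,0,-3)
reduced forms (1, 0, 3) vs (-1, 0, -3) ⇒ inequivalent

no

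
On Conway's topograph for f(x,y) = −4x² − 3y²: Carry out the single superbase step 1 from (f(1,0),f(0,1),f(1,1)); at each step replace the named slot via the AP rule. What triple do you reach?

start (-4,-3,-7) = (f(1,0),f(0,1),f(1,1))
replace slot 1: 2·((-3)+(-7)) − (-4) = -16 → (-16,-3,-7)

-16,-3,-7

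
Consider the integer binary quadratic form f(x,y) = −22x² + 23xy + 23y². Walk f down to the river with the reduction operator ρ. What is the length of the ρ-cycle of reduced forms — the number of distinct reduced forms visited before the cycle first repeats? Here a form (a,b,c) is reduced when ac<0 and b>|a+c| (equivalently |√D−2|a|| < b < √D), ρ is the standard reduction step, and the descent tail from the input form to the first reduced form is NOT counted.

D = 2553, ⌊√D⌋ = 50
river: ρ → (23,23,-22)
river: ρ → (-22,21,24)
river: ρ → (24,27,-19)
river: ρ → (-19,49,2)
river: ρ → (2,47,-43)
river: ρ → (-43,39,6)
river: ρ → (6,45,-22)
river: ρ → (-22,43,8)
river: ρ → (8,37,-37)
river: ρ → (-37,37,8)
river: ρ → (8,43,-22)
river: ρ → (-22,45,6)
river: ρ → (6,39,-43)
river: ρ → (-43,47,2)
river: ρ → (2,49,-19)
river: ρ → (-19,27,24)
river: ρ → (24,21,-22)
river: ρ → (-22,23,23)
ρ-cycle length = 18 (tail of 0 descent steps not counted)

18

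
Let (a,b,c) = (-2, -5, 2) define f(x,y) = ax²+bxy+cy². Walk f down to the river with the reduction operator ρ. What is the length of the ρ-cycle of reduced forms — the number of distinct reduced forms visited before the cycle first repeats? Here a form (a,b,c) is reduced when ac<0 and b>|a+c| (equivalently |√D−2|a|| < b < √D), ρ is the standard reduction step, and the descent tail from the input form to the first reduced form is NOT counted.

D = 41, ⌊√D⌋ = 6
descent: ρ → (2,5,-2)  [lands on river]
river: ρ → (-2,3,4)
river: ρ → (4,5,-1)
river: ρ → (-1,5,4)
river: ρ → (4,3,-2)
river: ρ → (-2,5,2)
river: ρ → (2,3,-4)
river: ρ → (-4,5,1)
river: ρ → (1,5,-4)
river: ρ → (-4,3,2)
ρ-cycle length = 10 (tail of 1 descent step not counted)

10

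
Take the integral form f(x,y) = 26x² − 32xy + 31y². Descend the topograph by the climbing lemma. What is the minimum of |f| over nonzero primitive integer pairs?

translate: b→20 (≡-32 mod 52), so (26,-32,31)→(26,20,25)
flip: (26,20,25)→(25,-20,26)
reduced (well bottom): (25,-20,26) with a≤c, −a<b≤a
well minimum = a = 25

25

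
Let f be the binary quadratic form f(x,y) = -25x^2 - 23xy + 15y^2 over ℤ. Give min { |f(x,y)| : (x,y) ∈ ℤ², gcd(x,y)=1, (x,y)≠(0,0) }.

descent: ρ → (15,23,-25)  [lands on river]
river: ρ → (-25,27,13)
river: ρ → (13,25,-27)
river: ρ → (-27,29,11)
river: ρ → (11,37,-15)
river: ρ → (-15,23,25)
river: ρ → (25,27,-13)
river: ρ → (-13,25,27)
river: ρ → (27,29,-11)
river: ρ → (-11,37,15)
closes: descent 1, river 10
min |a| on river = 11

11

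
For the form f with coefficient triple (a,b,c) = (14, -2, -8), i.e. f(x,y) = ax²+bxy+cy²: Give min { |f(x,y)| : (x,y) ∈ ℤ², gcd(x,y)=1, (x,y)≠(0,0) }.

descent: ρ → (-8,18,4)  [lands on river]
river: ρ → (4,14,-16)
river: ρ → (-16,18,2)
river: ρ → (2,18,-16)
river: ρ → (-16,14,4)
river: ρ → (4,18,-8)
river: ρ → (-8,14,8)
river: ρ → (8,18,-4)
river: ρ → (-4,14,16)
river: ρ → (16,18,-2)
river: ρ → (-2,18,16)
river: ρ → (16,14,-4)
river: ρ → (-4,18,8)
river: ρ → (8,14,-8)
closes: descent 1, river 14
min |a| on river = 2

2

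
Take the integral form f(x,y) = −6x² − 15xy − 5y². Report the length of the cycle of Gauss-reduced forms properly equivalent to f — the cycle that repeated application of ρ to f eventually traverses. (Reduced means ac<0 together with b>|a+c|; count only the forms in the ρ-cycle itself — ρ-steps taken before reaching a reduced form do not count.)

D = 105, ⌊√D⌋ = 10
descent: ρ → (-5,5,4)  [lands on river]
river: ρ → (4,3,-6)
river: ρ → (-6,9,1)
river: ρ → (1,9,-6)
river: ρ → (-6,3,4)
river: ρ → (4,5,-5)
ρ-cycle length = 6 (tail of 1 descent step not counted)

6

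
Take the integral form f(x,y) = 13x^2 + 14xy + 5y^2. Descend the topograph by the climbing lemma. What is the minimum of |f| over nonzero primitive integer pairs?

translate: b→-12 (≡14 mod 26), so (13,14,5)→(13,-12,4)
flip: (13,-12,4)→(4,12,13)
translate: b→4 (≡12 mod 8), so (4,12,13)→(4,4,5)
reduced (well bottom): (4,4,5) with a≤c, −a<b≤a
well minimum = a = 4

4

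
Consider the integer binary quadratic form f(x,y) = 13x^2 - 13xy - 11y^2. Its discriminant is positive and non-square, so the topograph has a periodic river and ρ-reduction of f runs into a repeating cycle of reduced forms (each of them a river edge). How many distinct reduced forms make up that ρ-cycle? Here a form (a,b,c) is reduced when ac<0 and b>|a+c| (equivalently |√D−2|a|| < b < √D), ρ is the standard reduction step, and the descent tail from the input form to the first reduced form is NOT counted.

D = 741, ⌊√D⌋ = 27
descent: ρ → (-11,13,13)  [lands on river]
river: ρ → (13,13,-11)
river: ρ → (-11,9,15)
river: ρ → (15,21,-5)
river: ρ → (-5,19,19)
river: ρ → (19,19,-5)
river: ρ → (-5,21,15)
river: ρ → (15,9,-11)
ρ-cycle length = 8 (tail of 1 descent step not counted)

8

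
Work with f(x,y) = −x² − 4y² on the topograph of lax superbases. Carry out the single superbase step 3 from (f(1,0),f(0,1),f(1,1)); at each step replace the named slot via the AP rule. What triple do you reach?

start (-1,-4,-5) = (f(1,0),f(0,1),f(1,1))
replace slot 3: 2·((-1)+(-4)) − (-5) = -5 → (-1,-4,-5)

-1,-4,-5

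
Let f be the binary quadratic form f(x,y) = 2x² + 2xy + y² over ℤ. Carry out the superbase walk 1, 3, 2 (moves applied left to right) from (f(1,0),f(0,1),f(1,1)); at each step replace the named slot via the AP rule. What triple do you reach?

start (2,1,5) = (f(1,0),f(0,1),f(1,1))
replace slot 1: 2·(1+5) − 2 = 10 → (10,1,5)
replace slot 3: 2·(10+1) − 5 = 17 → (10,1,17)
replace slot 2: 2·(10+17) − 1 = 53 → (10,53,17)

10,53,17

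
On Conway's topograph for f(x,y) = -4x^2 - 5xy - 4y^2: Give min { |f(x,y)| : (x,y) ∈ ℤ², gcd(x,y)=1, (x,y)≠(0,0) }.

translate: b→-3 (≡5 mod 8), so (4,5,4)→(4,-3,3)
flip: (4,-3,3)→(3,3,4)
reduced (well bottom): (3,3,4) with a≤c, −a<b≤a
well minimum |f| = |-3| = 3 (negative-definite)

3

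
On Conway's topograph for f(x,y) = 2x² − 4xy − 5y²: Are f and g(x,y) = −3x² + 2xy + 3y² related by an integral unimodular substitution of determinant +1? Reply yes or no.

D₁ = 56, D₂ = 40
discriminants differ ⇒ not SL₂(ℤ)-equivalent

no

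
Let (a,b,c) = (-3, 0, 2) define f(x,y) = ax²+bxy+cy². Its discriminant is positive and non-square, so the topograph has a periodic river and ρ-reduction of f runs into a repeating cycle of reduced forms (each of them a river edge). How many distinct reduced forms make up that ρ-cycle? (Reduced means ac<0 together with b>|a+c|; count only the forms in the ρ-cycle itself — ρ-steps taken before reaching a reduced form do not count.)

D = 24, ⌊√D⌋ = 4
descent: ρ → (2,4,-1)  [lands on river]
river: ρ → (-1,4,2)
ρ-cycle length = 2 (tail of 1 descent step not counted)

2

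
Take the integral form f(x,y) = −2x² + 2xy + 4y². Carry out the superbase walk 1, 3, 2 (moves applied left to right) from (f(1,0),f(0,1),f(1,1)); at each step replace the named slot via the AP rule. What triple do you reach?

start (-2,4,4) = (f(1,0),f(0,1),f(1,1))
replace slot 1: 2·(4+4) − (-2) = 18 → (18,4,4)
replace slot 3: 2·(18+4) − 4 = 40 → (18,4,40)
replace slot 2: 2·(18+40) − 4 = 112 → (18,112,40)

18,112,40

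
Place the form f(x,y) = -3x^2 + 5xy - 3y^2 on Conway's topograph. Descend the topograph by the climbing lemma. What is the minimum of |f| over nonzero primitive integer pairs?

translate: b→1 (≡-5 mod 6), so (3,-5,3)→(3,1,1)
flip: (3,1,1)→(1,-1,3)
translate: b→1 (≡-1 mod 2), so (1,-1,3)→(1,1,3)
reduced (well bottom): (1,1,3) with a≤c, −a<b≤a
well minimum |f| = |-1| = 1 (negative-definite)

1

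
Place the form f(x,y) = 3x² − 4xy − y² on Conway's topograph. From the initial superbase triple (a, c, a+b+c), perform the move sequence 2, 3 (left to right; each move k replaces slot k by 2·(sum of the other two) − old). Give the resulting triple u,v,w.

start (3,-1,-2) = (f(1,0),f(0,1),f(1,1))
replace slot 2: 2·(3+(-2)) − (-1) = 3 → (3,3,-2)
replace slot 3: 2·(3+3) − (-2) = 14 → (3,3,14)

3,3,14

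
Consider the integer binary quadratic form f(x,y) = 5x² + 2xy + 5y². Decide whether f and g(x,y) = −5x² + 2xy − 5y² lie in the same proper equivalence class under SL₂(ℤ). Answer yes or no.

D₁ = -96, D₂ = -96
f: reduced (well bottom): (5,2,5) with a≤c, −a<b≤a
g is negative-definite; reduce −g:
−g: flip: (5,-2,5)→(5,2,5)
−g: reduced (well bottom): (5,2,5) with a≤c, −a<b≤a
flip sign back: reduced form of g is (-5,-2,-5)
reduced forms (5, 2, 5) vs (-5, -2, -5) ⇒ inequivalent

no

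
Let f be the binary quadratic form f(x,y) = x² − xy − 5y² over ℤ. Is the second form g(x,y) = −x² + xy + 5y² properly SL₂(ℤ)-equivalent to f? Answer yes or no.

D₁ = 21, D₂ = 21
river cycle of f (length 2): (1, 3, -3), (-3, 3, 1)
river cycle of g (length 2): (-1, 3, 3), (3, 3, -1)
cycles differ ⇒ inequivalent

no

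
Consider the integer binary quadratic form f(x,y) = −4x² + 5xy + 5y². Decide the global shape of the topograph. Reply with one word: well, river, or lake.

D = b²−4ac = 5² − 4·(-4)·5 = 105
D > 0 non-square ⇒ indefinite ⇒ periodic river

river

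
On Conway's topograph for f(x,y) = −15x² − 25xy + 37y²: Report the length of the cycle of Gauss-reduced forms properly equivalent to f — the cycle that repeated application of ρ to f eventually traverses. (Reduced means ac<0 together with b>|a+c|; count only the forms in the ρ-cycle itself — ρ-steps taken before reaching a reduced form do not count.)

D = 2845, ⌊√D⌋ = 53
descent: ρ → (37,25,-15)  [lands on river]
river: ρ → (-15,35,27)
river: ρ → (27,19,-23)
river: ρ → (-23,27,23)
river: ρ → (23,19,-27)
river: ρ → (-27,35,15)
river: ρ → (15,25,-37)
river: ρ → (-37,49,3)
river: ρ → (3,53,-3)
river: ρ → (-3,49,37)
ρ-cycle length = 10 (tail of 1 descent step not counted)

10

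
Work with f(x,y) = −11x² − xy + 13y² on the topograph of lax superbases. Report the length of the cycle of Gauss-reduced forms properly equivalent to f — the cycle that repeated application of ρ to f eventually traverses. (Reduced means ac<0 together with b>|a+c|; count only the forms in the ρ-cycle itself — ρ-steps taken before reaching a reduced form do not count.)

D = 573, ⌊√D⌋ = 23
descent: ρ → (13,1,-11)
descent: ρ → (-11,21,3)  [lands on river]
river: ρ → (3,21,-11)
river: ρ → (-11,23,1)
river: ρ → (1,23,-11)
ρ-cycle length = 4 (tail of 2 descent steps not counted)

4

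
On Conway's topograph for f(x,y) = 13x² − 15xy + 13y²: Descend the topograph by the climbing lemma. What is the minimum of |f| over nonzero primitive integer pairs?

translate: b→11 (≡-15 mod 26), so (13,-15,13)→(13,11,11)
flip: (13,11,11)→(11,-11,13)
translate: b→11 (≡-11 mod 22), so (11,-11,13)→(11,11,13)
reduced (well bottom): (11,11,13) with a≤c, −a<b≤a
well minimum = a = 11

11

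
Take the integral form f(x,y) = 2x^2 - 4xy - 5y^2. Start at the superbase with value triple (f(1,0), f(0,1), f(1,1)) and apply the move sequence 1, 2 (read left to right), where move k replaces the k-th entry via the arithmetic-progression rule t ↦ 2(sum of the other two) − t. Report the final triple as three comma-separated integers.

start (2,-5,-7) = (f(1,0),f(0,1),f(1,1))
replace slot 1: 2·((-5)+(-7)) − 2 = -26 → (-26,-5,-7)
replace slot 2: 2·((-26)+(-7)) − (-5) = -61 → (-26,-61,-7)

-26,-61,-7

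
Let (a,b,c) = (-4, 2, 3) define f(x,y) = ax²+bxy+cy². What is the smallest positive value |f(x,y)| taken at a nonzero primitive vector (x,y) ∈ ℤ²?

river: ρ → (3,4,-3)
river: ρ → (-3,2,4)
river: ρ → (4,6,-1)
river: ρ → (-1,6,4)
river: ρ → (4,2,-3)
river: ρ → (-3,4,3)
river: ρ → (3,2,-4)
river: ρ → (-4,6,1)
river: ρ → (1,6,-4)
river: ρ → (-4,2,3)
closes: descent 0, river 10
min |a| on river = 1

1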